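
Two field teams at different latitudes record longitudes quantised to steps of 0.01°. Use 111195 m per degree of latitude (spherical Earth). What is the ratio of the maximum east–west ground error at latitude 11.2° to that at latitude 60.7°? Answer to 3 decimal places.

With a 0.01° grid the true value lies within half a step, ±0.01°/2 = ±0.005°, of the stored one.
Error at 11.2° = 0.005° × 111195 × cos 11.2° ≈ 555.98 × 0.9810 = 545.39 m.
At 60.7°: 0.005° × 111195 × cos 60.7° = 0.005 × 111195 × 0.4894 ≈ 272.08 m.
Ratio: 545.39 / 272.08 = cos 11.2° / cos 60.7° ≈ 2.0045.

2.004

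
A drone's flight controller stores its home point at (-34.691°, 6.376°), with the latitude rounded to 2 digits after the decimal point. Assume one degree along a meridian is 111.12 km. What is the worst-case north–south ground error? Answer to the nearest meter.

556 meters

Rounding to 2 decimal places leaves the latitude within ±0.005° of the true value.
North–south distance: 0.005° × 111120 m/° = 555.6 m.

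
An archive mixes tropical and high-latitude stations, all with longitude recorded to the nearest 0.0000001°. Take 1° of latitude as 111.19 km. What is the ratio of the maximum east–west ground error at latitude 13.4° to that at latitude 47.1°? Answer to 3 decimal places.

Rounding to 7 decimal places leaves the longitude within ±5e-08° of the true value.
Error at 13.4° = 5e-08° × 111190 × cos 13.4° ≈ 0.0055595 × 0.9728 = 0.0054081 m.
At 47.1°: 5e-08° × 111190 × cos 47.1° = 5e-08 × 111190 × 0.6807 ≈ 0.0037845 m.
Ratio: 0.0054081 / 0.0037845 = cos 13.4° / cos 47.1° ≈ 1.4290.

1.429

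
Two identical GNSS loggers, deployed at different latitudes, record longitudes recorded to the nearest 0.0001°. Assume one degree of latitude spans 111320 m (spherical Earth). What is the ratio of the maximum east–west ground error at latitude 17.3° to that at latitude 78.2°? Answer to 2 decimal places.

4.67

Rounding to 4 decimal places leaves the longitude within ±5e-05° of the true value.
Error at 17.3° = 5e-05° × 111320 × cos 17.3° ≈ 5.566 × 0.9548 = 5.3142 m.
At 78.2°: 5e-05° × 111320 × cos 78.2° = 5e-05 × 111320 × 0.2045 ≈ 1.1382 m.
Ratio: 5.3142 / 1.1382 = cos 17.3° / cos 78.2° ≈ 4.6688.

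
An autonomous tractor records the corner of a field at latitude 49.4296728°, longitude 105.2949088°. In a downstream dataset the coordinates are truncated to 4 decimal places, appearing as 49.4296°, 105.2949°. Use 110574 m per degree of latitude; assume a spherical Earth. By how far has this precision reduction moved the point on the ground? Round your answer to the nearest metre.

Δlat = 49.4296728 − 49.4296 = +0.0000728°; Δlon = 105.2949088 − 105.2949 = +0.0000088°.
North–south shift: 0.0000728 × 110574 = 8.04979 m.
E–W at 49.4296°: 0.0000088° × 110574 × cos 49.4296° = 0.0000088 × 110574 × 0.6504 ≈ 0.632855 m.
Combined displacement = (8.04979² + 0.632855²)^½ ≈ 8.07463 m.

8 metres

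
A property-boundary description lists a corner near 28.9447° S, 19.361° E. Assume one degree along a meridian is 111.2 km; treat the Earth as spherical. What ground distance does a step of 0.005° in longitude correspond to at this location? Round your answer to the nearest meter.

One degree of longitude here spans 111200 × cos 28.9447° = 111200 × 0.8751 ≈ 97309.7 m; 0.005° of that is 486.548 m.

487 meters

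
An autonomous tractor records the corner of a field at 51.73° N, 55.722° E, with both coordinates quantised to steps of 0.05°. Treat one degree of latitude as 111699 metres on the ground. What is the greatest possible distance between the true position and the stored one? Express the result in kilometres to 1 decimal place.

With a 0.05° grid the true value lies within half a step, ±0.05°/2 = ±0.025°, of the stored one.
N–S: 0.025° × 111699 m/° = 2792.48 m.
E–W at 51.73°: 0.025° × 111699 × cos 51.73° = 0.025 × 111699 × 0.6194 ≈ 1729.57 m.
Worst case both components are at the extreme and orthogonal: √(2792.48² + 1729.57²) ≈ 3284.71 m.
That is 3284.71 m = 3.2847 km.

3.3 kilometres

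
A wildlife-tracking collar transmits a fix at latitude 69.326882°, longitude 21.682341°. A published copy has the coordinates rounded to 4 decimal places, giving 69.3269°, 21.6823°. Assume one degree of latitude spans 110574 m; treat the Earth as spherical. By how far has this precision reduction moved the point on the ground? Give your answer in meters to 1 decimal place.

2.6 meters

The latitude changed by -0.000018° and the longitude by +0.000041°.
N–S: -0.000018° × 110574 m/° = -1.99033 m.
E–W at 69.3269°: 0.000041° × 110574 × cos 69.3269° = 0.000041 × 110574 × 0.3530 ≈ 1.6005 m.
Combined displacement = (1.99033² + 1.6005²)^½ ≈ 2.55402 m.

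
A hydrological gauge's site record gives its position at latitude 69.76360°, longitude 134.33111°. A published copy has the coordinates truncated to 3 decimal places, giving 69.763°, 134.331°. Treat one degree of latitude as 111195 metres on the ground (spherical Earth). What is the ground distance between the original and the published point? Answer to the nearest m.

67 m

Δlat = 69.76360 − 69.763 = +0.00060°; Δlon = 134.33111 − 134.331 = +0.00011°.
N–S: 0.00060° × 111195 m/° = 66.717 m.
East–west at this latitude: 0.00011° × 111195 × cos 69.763° ≈ 0.00011 × 38462.8 = 4.23091 m.
Combined displacement = (66.717² + 4.23091²)^½ ≈ 66.851 m.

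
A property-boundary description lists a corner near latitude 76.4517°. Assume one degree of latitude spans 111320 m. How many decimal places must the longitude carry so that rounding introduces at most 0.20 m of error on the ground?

5 decimal places

At 76.4517° one degree of longitude covers 111320 × cos 76.4517° ≈ 111320 × 0.2343 ≈ 26078.4 m.
N decimal places → at most half a unit in the last place, 0.5 × 10⁻ᴺ° = 26078.4/2 × 10⁻ᴺ m.
Setting 13039.2 × 10⁻ᴺ ≤ 0.20 gives 10ᴺ ≥ 6.52e+04, i.e. N ≥ 4.81.
At 4 places the error can reach 1.3 m, but 5 places keeps it to 0.13 m.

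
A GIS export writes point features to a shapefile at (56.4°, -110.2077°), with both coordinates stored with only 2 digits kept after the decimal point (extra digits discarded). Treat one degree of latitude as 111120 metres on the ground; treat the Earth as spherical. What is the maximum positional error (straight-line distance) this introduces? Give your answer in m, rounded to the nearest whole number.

Truncating at 2 decimal places can drop up to a full unit in the last place, so each coordinate may be off by as much as 0.01°.
N–S: 0.01° × 111120 m/° = 1111.2 m.
Longitude error → 0.01 × 111120 × cos 56.4° = 0.01 × 111120 × 0.5534 ≈ 614.929 m.
Combining orthogonally: (1111.2² + 614.929²)^½ ≈ 1270 m.

1270 m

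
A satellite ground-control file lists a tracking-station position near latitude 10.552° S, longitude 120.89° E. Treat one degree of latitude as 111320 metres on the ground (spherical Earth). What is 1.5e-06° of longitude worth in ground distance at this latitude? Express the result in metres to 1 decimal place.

0.2 metres

At 10.552° a degree of longitude is 111320 × cos 10.552° ≈ 109437 m, so 1.5e-06° corresponds to 0.164156 m.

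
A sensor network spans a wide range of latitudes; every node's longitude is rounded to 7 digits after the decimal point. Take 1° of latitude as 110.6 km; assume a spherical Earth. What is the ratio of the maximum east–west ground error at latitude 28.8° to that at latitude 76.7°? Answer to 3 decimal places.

3.809

Rounding to 7 decimal places leaves the longitude within ±5e-08° of the true value.
Error at 28.8° = 5e-08° × 110600 × cos 28.8° ≈ 0.00553 × 0.8763 = 0.004846 m.
Error at 76.7° = 5e-08° × 110600 × cos 76.7° ≈ 0.00553 × 0.2300 = 0.0012722 m.
The ratio reduces to cos 28.8° / cos 76.7° = 0.8763/0.2300 ≈ 3.8092.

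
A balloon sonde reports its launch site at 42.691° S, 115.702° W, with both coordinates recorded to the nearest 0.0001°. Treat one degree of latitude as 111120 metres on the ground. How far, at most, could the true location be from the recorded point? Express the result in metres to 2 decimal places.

6.90 metres

Rounding to 4 decimal places leaves each coordinate within ±5e-05° of the true value.
North–south component: 5e-05° × 111120 = 5.556 m.
Longitude error → 5e-05 × 111120 × cos 42.691° = 5e-05 × 111120 × 0.7350 ≈ 4.08378 m.
The two errors are perpendicular, so the maximum displacement is √(5.556² + 4.08378²) ≈ 6.89539 m.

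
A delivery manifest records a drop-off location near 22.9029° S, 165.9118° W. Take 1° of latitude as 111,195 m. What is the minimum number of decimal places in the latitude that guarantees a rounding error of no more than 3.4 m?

5

One degree of latitude covers 111195 m.
With N decimal places the half-ulp bound is 0.5·10⁻ᴺ°, or 0.5·10⁻ᴺ × 111195 m on the ground.
Need 0.5 × 111195 × 10⁻ᴺ ≤ 3.4 → 10⁻ᴺ ≤ 6.115e-05, so N ≥ 4.21.
N = 4 would give 5.56 m (too coarse); N = 5 gives 0.556 m ≤ 3.4 m.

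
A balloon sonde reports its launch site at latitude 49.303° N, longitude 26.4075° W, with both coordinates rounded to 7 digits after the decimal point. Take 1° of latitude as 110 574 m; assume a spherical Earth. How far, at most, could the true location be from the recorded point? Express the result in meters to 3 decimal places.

0.007 meters

Rounding to 7 decimal places leaves each coordinate within ±5e-08° of the true value.
N–S: 5e-08° × 110574 m/° = 0.0055287 m.
E–W at 49.303°: 5e-08° × 110574 × cos 49.303° = 5e-08 × 110574 × 0.6521 ≈ 0.00360504 m.
Combining orthogonally: (0.0055287² + 0.00360504²)^½ ≈ 0.00660021 m.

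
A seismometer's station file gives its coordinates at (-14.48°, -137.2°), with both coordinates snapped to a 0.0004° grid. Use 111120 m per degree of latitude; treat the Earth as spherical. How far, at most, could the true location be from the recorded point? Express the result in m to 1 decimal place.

30.9 m

With a 0.0004° grid the true value lies within half a step, ±0.0004°/2 = ±0.0002°, of the stored one.
North–south component: 0.0002° × 111120 = 22.224 m.
East–west component at 14.48°: 0.0002° × 111120 × cos 14.48° ≈ 0.0002 × 107590 ≈ 21.5181 m.
Combining orthogonally: (22.224² + 21.5181²)^½ ≈ 30.9343 m.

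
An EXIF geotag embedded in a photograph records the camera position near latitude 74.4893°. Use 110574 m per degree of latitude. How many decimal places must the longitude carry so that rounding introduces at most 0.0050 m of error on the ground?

7 decimal places

At 74.4893° one degree of longitude covers 110574 × cos 74.4893° ≈ 110574 × 0.2674 ≈ 29569.5 m.
With N decimal places the half-ulp bound is 0.5·10⁻ᴺ°, or 0.5·10⁻ᴺ × 29569.5 m on the ground.
Need 0.5 × 29569.5 × 10⁻ᴺ ≤ 0.0050 → 10⁻ᴺ ≤ 3.382e-07, so N ≥ 6.47.
N = 6 would give 0.0148 m (too coarse); N = 7 gives 0.00148 m ≤ 0.0050 m.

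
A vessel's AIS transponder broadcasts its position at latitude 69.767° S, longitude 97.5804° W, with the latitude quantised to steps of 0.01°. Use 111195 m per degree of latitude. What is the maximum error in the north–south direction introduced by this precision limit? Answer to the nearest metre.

556 metres

With a 0.01° grid the true value lies within half a step, ±0.01°/2 = ±0.005°, of the stored one.
Along the meridian that is 0.005° × 111195 m/° = 555.975 m.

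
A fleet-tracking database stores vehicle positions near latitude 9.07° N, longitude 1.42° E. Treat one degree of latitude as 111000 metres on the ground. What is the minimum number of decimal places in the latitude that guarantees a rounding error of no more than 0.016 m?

One degree of latitude covers 111000 m.
With N decimal places the half-ulp bound is 0.5·10⁻ᴺ°, or 0.5·10⁻ᴺ × 111000 m on the ground.
Need 0.5 × 111000 × 10⁻ᴺ ≤ 0.016 → 10⁻ᴺ ≤ 2.883e-07, so N ≥ 6.54.
N = 6 would give 0.0555 m (too coarse); N = 7 gives 0.00555 m ≤ 0.016 m.

7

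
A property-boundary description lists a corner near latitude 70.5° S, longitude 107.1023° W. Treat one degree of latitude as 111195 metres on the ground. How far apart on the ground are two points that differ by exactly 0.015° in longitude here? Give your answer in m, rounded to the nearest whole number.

557 m

0.015° of longitude at 70.5° is 0.015 × 111195 × cos 70.5° ≈ 0.015 × 37117.7 = 556.765 m.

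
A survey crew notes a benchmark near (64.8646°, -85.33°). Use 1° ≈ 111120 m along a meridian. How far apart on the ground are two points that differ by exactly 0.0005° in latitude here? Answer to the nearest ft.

Along a meridian 0.0005° is 0.0005 × 111120 = 55.56 m.
In feet: 55.56 m ÷ 0.3048 ≈ 182.28 ft.

182 ft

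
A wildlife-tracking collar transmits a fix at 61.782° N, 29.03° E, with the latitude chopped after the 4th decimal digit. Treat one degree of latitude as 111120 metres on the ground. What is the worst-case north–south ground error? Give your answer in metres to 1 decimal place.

11.1 metres

Truncating at 4 decimal places can drop up to a full unit in the last place, so the latitude may be off by as much as 0.0001°.
Along the meridian that is 0.0001° × 111120 m/° = 11.112 m.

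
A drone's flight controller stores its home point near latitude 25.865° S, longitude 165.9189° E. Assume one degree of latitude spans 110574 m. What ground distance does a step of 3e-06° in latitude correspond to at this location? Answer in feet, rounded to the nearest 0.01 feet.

1.09 feet

3e-06° × 110574 m/° = 0.331722 m.
Converting: 0.331722 m × 3.2808 ft/m ≈ 1.0883 ft.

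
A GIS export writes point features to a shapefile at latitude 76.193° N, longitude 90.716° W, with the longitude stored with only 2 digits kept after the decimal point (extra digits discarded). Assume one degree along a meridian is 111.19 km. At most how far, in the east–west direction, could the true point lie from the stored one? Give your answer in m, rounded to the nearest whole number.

265 m

Truncating at 2 decimal places can drop up to a full unit in the last place, so the longitude may be off by as much as 0.01°.
One degree of longitude at 76.193° is 111190 × cos 76.193° ≈ 111190 × 0.2387 = 26535.7 m.
East–west error: 0.01° × 26535.7 m/° ≈ 265.357 m.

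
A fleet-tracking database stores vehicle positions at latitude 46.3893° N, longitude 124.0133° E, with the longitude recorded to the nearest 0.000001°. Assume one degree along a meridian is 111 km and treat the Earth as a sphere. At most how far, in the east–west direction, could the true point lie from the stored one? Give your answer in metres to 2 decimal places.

Rounding to 6 decimal places leaves the longitude within ±5e-07° of the true value.
At latitude 46.3893° a degree of longitude spans 111000 m × cos 46.3893° = 111000 × 0.6898 ≈ 76562.8 m.
Maximum E–W displacement: 5e-07 × 76562.8 = 0.0382814 m.

0.04 metres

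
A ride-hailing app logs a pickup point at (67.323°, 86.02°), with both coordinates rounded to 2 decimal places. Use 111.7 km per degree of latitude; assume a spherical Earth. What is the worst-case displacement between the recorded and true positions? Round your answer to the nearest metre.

599 metres

Rounding to 2 decimal places leaves each coordinate within ±0.005° of the true value.
N–S: 0.005° × 111700 m/° = 558.5 m.
Longitude error → 0.005 × 111700 × cos 67.323° = 0.005 × 111700 × 0.3855 ≈ 215.322 m.
The two errors are perpendicular, so the maximum displacement is √(558.5² + 215.322²) ≈ 598.57 m.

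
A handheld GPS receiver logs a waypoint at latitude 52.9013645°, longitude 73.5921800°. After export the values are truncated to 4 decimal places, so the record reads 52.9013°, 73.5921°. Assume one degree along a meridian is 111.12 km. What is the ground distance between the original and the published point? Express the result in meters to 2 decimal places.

8.95 meters

The latitude changed by +0.0000645° and the longitude by +0.0000800°.
N–S: 0.0000645° × 111120 m/° = 7.16724 m.
E–W at 52.9013°: 0.0000800° × 111120 × cos 52.9013° = 0.0000800 × 111120 × 0.6032 ≈ 5.36212 m.
Combined displacement = (7.16724² + 5.36212²)^½ ≈ 8.95107 m.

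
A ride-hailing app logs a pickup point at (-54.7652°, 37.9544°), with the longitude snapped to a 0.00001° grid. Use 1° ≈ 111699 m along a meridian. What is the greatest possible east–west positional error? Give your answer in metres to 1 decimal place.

0.3 metres

With a 0.00001° grid the true value lies within half a step, ±0.00001°/2 = ±5e-06°, of the stored one.
One degree of longitude at 54.7652° is 111699 × cos 54.7652° ≈ 111699 × 0.5769 = 64442.3 m.
So at most 5e-06° × 64442.3 ≈ 0.322212 m east–west.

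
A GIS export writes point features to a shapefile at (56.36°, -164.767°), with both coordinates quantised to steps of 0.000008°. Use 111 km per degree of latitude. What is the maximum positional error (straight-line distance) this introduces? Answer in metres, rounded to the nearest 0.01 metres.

0.51 metres

With a 0.000008° grid the true value lies within half a step, ±0.000008°/2 = ±4e-06°, of the stored one.
Latitude error → 4e-06 × 111000 = 0.444 m along the meridian.
East–west component at 56.36°: 4e-06° × 111000 × cos 56.36° ≈ 4e-06 × 61491 ≈ 0.245964 m.
Worst case both components are at the extreme and orthogonal: √(0.444² + 0.245964²) ≈ 0.507577 m.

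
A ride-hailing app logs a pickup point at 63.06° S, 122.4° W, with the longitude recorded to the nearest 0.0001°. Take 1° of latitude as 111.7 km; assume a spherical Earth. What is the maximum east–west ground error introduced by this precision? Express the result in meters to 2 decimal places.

Rounding to 4 decimal places leaves the longitude within ±5e-05° of the true value.
At latitude 63.06° a degree of longitude spans 111700 m × cos 63.06° = 111700 × 0.4531 ≈ 50606.5 m.
Maximum E–W displacement: 5e-05 × 50606.5 = 2.53032 m.

2.53 meters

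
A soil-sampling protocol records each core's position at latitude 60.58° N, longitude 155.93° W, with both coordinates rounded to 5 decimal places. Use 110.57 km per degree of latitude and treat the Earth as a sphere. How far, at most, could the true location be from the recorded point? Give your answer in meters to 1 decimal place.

0.6 meters

Rounding to 5 decimal places leaves each coordinate within ±5e-06° of the true value.
North–south component: 5e-06° × 110570 = 0.55285 m.
E–W at 60.58°: 5e-06° × 110570 × cos 60.58° = 5e-06 × 110570 × 0.4912 ≈ 0.271564 m.
Combining orthogonally: (0.55285² + 0.271564²)^½ ≈ 0.615947 m.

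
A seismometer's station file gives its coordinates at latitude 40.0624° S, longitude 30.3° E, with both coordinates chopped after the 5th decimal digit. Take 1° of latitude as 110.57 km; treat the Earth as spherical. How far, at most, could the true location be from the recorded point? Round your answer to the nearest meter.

Truncating at 5 decimal places can drop up to a full unit in the last place, so each coordinate may be off by as much as 1e-05°.
North–south component: 1e-05° × 110570 = 1.1057 m.
E–W at 40.0624°: 1e-05° × 110570 × cos 40.0624° = 1e-05 × 110570 × 0.7653 ≈ 0.846241 m.
Combining orthogonally: (1.1057² + 0.846241²)^½ ≈ 1.39237 m.

1 meters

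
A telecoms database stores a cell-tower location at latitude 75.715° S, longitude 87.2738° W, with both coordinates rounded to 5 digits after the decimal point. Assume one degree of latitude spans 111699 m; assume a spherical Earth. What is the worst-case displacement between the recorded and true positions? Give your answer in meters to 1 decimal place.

0.6 meters

Rounding to 5 decimal places leaves each coordinate within ±5e-06° of the true value.
N–S: 5e-06° × 111699 m/° = 0.558495 m.
Longitude error → 5e-06 × 111699 × cos 75.715° = 5e-06 × 111699 × 0.2467 ≈ 0.137806 m.
Combining orthogonally: (0.558495² + 0.137806²)^½ ≈ 0.575245 m.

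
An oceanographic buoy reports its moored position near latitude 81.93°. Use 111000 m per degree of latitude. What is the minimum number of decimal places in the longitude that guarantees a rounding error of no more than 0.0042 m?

7 decimal places

At 81.93° one degree of longitude covers 111000 × cos 81.93° ≈ 111000 × 0.1404 ≈ 15582.5 m.
With N decimal places the half-ulp bound is 0.5·10⁻ᴺ°, or 0.5·10⁻ᴺ × 15582.5 m on the ground.
Need 0.5 × 15582.5 × 10⁻ᴺ ≤ 0.0042 → 10⁻ᴺ ≤ 5.391e-07, so N ≥ 6.27.
So 7 decimal places suffice (0.000779 m); 6 would allow up to 0.00779 m.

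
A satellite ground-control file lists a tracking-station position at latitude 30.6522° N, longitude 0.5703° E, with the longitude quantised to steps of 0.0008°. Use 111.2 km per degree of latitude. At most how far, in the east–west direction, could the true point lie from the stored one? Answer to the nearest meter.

With a 0.0008° grid the true value lies within half a step, ±0.0008°/2 = ±0.0004°, of the stored one.
At latitude 30.6522° a degree of longitude spans 111200 m × cos 30.6522° = 111200 × 0.8603 ≈ 95662.9 m.
East–west error: 0.0004° × 95662.9 m/° ≈ 38.2652 m.

38 meters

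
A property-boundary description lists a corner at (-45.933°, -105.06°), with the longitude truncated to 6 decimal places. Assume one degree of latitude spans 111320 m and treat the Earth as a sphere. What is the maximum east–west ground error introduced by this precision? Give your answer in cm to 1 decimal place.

Truncating at 6 decimal places can drop up to a full unit in the last place, so the longitude may be off by as much as 1e-06°.
One degree of longitude at 45.933° is 111320 × cos 45.933° ≈ 111320 × 0.6955 = 77423 m.
So at most 1e-06° × 77423 ≈ 0.077423 m east–west.
That is 0.077423 m = 7.7423 cm.

7.7 cm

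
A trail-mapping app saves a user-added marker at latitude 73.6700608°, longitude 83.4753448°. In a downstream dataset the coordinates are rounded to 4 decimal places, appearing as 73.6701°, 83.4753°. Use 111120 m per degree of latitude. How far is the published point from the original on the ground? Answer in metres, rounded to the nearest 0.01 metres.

4.58 metres

The latitude changed by -0.0000392° and the longitude by +0.0000448°.
N–S: -0.0000392° × 111120 m/° = -4.3559 m.
East–west at this latitude: 0.0000448° × 111120 × cos 73.6701° ≈ 0.0000448 × 31243.3 = 1.3997 m.
Hypotenuse of the two orthogonal shifts: √(4.3559² + 1.3997²) = 4.57527 m.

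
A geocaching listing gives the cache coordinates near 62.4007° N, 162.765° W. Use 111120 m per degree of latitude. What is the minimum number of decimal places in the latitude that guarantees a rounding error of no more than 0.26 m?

One degree of latitude covers 111120 m.
N decimal places → at most half a unit in the last place, 0.5 × 10⁻ᴺ° = 111120/2 × 10⁻ᴺ m.
Need 0.5 × 111120 × 10⁻ᴺ ≤ 0.26 → 10⁻ᴺ ≤ 4.680e-06, so N ≥ 5.33.
At 5 places the error can reach 0.556 m, but 6 places keeps it to 0.0556 m.

6 decimal places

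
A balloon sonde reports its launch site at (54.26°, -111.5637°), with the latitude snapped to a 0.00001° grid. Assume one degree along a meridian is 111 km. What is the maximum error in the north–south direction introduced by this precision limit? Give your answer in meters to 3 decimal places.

With a 0.00001° grid the true value lies within half a step, ±0.00001°/2 = ±5e-06°, of the stored one.
North–south distance: 5e-06° × 111000 m/° = 0.555 m.

0.555 meters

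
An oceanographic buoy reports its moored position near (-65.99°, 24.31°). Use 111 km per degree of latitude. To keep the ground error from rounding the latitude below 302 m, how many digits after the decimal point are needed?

3

One degree of latitude covers 111000 m.
Rounding to N decimal places gives at most 0.5 × 10⁻ᴺ degrees of error, i.e. 0.5 × 10⁻ᴺ × 111000 m.
Need 0.5 × 111000 × 10⁻ᴺ ≤ 302 → 10⁻ᴺ ≤ 5.441e-03, so N ≥ 2.26.
At 2 places the error can reach 555 m, but 3 places keeps it to 55.5 m.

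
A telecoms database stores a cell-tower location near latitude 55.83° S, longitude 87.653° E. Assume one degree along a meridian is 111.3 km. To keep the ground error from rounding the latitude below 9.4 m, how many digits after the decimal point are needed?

One degree of latitude covers 111300 m.
N decimal places → at most half a unit in the last place, 0.5 × 10⁻ᴺ° = 111300/2 × 10⁻ᴺ m.
Need 0.5 × 111300 × 10⁻ᴺ ≤ 9.4 → 10⁻ᴺ ≤ 1.689e-04, so N ≥ 3.77.
So 4 decimal places suffice (5.57 m); 3 would allow up to 55.6 m.

4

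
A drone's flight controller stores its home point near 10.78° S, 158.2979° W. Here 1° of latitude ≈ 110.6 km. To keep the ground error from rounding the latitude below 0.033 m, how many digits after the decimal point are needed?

7 decimal places

One degree of latitude covers 110600 m.
With N decimal places the half-ulp bound is 0.5·10⁻ᴺ°, or 0.5·10⁻ᴺ × 110600 m on the ground.
Setting 55300 × 10⁻ᴺ ≤ 0.033 gives 10ᴺ ≥ 1.676e+06, i.e. N ≥ 6.22.
So 7 decimal places suffice (0.00553 m); 6 would allow up to 0.0553 m.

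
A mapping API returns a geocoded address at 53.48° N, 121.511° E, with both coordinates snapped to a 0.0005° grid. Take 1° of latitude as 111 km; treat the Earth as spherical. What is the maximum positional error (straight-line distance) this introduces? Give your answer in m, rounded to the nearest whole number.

32 m

With a 0.0005° grid the true value lies within half a step, ±0.0005°/2 = ±0.00025°, of the stored one.
North–south component: 0.00025° × 111000 = 27.75 m.
East–west component at 53.48°: 0.00025° × 111000 × cos 53.48° ≈ 0.00025 × 66056.5 ≈ 16.5141 m.
The two errors are perpendicular, so the maximum displacement is √(27.75² + 16.5141²) ≈ 32.2921 m.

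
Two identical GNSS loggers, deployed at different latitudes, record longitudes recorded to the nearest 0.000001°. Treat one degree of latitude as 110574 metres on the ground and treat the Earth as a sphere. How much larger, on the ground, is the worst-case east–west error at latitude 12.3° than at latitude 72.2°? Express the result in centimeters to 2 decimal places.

Rounding to 6 decimal places leaves the longitude within ±5e-07° of the true value.
Error at 12.3° = 5e-07° × 110574 × cos 12.3° ≈ 0.055287 × 0.9770 = 0.054018 m.
At 72.2°: 5e-07° × 110574 × cos 72.2° = 5e-07 × 110574 × 0.3057 ≈ 0.016901 m.
So the lower-latitude error exceeds the higher by 0.054018 − 0.016901 = 0.037117 m.
That is 0.0371169 m = 3.7117 cm.

3.71 centimeters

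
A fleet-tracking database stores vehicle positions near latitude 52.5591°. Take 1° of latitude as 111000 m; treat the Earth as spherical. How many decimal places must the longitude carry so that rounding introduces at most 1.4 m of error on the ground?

At 52.5591° one degree of longitude covers 111000 × cos 52.5591° ≈ 111000 × 0.6079 ≈ 67481.6 m.
Rounding to N decimal places gives at most 0.5 × 10⁻ᴺ degrees of error, i.e. 0.5 × 10⁻ᴺ × 67481.6 m.
Setting 33740.8 × 10⁻ᴺ ≤ 1.4 gives 10ᴺ ≥ 2.41e+04, i.e. N ≥ 4.38.
At 4 places the error can reach 3.37 m, but 5 places keeps it to 0.337 m.

5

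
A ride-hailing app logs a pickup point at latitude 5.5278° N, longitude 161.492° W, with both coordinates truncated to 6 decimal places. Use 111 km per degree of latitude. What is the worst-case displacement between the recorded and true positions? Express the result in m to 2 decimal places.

Truncating at 6 decimal places can drop up to a full unit in the last place, so each coordinate may be off by as much as 1e-06°.
North–south component: 1e-06° × 111000 = 0.111 m.
East–west component at 5.5278°: 1e-06° × 111000 × cos 5.5278° ≈ 1e-06 × 110484 ≈ 0.110484 m.
The two errors are perpendicular, so the maximum displacement is √(0.111² + 0.110484²) ≈ 0.156613 m.

0.16 m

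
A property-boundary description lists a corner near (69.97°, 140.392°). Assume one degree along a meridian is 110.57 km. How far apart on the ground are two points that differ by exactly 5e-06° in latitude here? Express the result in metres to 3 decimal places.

Along a meridian 5e-06° is 5e-06 × 110570 = 0.55285 m.

0.553 metres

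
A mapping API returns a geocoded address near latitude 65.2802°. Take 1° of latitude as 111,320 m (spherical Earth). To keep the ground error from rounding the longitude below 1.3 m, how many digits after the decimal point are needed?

At 65.2802° one degree of longitude covers 111320 × cos 65.2802° ≈ 111320 × 0.4182 ≈ 46551.9 m.
Rounding to N decimal places gives at most 0.5 × 10⁻ᴺ degrees of error, i.e. 0.5 × 10⁻ᴺ × 46551.9 m.
Need 0.5 × 46551.9 × 10⁻ᴺ ≤ 1.3 → 10⁻ᴺ ≤ 5.585e-05, so N ≥ 4.25.
So 5 decimal places suffice (0.233 m); 4 would allow up to 2.33 m.

5 decimal places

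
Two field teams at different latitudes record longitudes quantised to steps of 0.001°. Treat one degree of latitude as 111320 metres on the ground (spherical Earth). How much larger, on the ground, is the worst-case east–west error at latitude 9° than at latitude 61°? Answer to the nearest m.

28 m

With a 0.001° grid the true value lies within half a step, ±0.001°/2 = ±0.0005°, of the stored one.
Error at 9° = 0.0005° × 111320 × cos 9° ≈ 55.66 × 0.9877 = 54.975 m.
At 61°: 0.0005° × 111320 × cos 61° = 0.0005 × 111320 × 0.4848 ≈ 26.985 m.
Difference: 54.975 − 26.985 = 27.99 m.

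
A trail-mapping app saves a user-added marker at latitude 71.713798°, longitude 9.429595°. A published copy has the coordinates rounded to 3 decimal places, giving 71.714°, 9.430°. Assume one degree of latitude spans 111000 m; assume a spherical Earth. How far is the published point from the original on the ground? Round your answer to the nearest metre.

The latitude changed by -0.000202° and the longitude by -0.000405°.
N–S: -0.000202° × 111000 m/° = -22.422 m.
East–west at this latitude: -0.000405° × 111000 × cos 71.714° ≈ -0.000405 × 34827.4 = -14.1051 m.
Hypotenuse of the two orthogonal shifts: √(22.422² + 14.1051²) = 26.4896 m.

26 metres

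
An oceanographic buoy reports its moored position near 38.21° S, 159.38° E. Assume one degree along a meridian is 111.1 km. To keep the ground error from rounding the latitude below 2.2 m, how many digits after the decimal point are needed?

One degree of latitude covers 111100 m.
Rounding to N decimal places gives at most 0.5 × 10⁻ᴺ degrees of error, i.e. 0.5 × 10⁻ᴺ × 111100 m.
Need 0.5 × 111100 × 10⁻ᴺ ≤ 2.2 → 10⁻ᴺ ≤ 3.960e-05, so N ≥ 4.40.
N = 4 would give 5.56 m (too coarse); N = 5 gives 0.555 m ≤ 2.2 m.

5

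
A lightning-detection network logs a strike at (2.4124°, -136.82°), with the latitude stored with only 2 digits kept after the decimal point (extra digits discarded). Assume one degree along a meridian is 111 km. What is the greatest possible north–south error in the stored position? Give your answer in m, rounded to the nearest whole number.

Truncating at 2 decimal places can drop up to a full unit in the last place, so the latitude may be off by as much as 0.01°.
Along the meridian that is 0.01° × 111000 m/° = 1110 m.

1110 m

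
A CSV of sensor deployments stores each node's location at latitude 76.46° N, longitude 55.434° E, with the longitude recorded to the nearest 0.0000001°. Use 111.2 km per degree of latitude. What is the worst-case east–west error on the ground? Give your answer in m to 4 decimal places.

0.0013 m

Rounding to 7 decimal places leaves the longitude within ±5e-08° of the true value.
At latitude 76.46° a degree of longitude spans 111200 m × cos 76.46° = 111200 × 0.2341 ≈ 26034.6 m.
Maximum E–W displacement: 5e-08 × 26034.6 = 0.00130173 m.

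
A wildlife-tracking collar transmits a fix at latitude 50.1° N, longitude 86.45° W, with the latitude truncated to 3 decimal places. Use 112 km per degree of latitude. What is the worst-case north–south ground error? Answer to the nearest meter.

Truncating at 3 decimal places can drop up to a full unit in the last place, so the latitude may be off by as much as 0.001°.
North–south distance: 0.001° × 112000 m/° = 112 m.

112 meters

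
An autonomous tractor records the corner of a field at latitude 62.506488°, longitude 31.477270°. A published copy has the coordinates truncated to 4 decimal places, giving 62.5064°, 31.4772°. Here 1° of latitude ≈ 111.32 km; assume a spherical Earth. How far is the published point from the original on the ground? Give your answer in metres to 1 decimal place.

The latitude changed by +0.000088° and the longitude by +0.000070°.
North–south shift: 0.000088 × 111320 = 9.79616 m.
East–west at this latitude: 0.000070° × 111320 × cos 62.5064° ≈ 0.000070 × 51390.8 = 3.59736 m.
Distance: √(9.79616² + 3.59736²) ≈ 10.4358 m.

10.4 metres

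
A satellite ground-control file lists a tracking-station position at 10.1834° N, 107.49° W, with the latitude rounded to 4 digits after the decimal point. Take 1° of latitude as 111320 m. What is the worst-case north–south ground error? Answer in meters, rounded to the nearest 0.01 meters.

5.57 meters

Rounding to 4 decimal places leaves the latitude within ±5e-05° of the true value.
So the N–S error is at most 5e-05 × 111320 = 5.566 m.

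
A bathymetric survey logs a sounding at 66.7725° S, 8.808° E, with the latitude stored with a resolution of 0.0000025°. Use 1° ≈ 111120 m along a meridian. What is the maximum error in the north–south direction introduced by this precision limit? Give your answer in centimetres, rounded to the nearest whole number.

With a 0.0000025° grid the true value lies within half a step, ±0.0000025°/2 = ±1.25e-06°, of the stored one.
Along the meridian that is 1.25e-06° × 111120 m/° = 0.1389 m.
That is 0.1389 m = 13.89 cm.

14 centimetres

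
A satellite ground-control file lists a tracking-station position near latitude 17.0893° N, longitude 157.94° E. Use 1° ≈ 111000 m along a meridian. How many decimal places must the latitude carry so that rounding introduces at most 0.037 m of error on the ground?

7

One degree of latitude covers 111000 m.
Rounding to N decimal places gives at most 0.5 × 10⁻ᴺ degrees of error, i.e. 0.5 × 10⁻ᴺ × 111000 m.
Need 0.5 × 111000 × 10⁻ᴺ ≤ 0.037 → 10⁻ᴺ ≤ 6.667e-07, so N ≥ 6.18.
N = 6 would give 0.0555 m (too coarse); N = 7 gives 0.00555 m ≤ 0.037 m.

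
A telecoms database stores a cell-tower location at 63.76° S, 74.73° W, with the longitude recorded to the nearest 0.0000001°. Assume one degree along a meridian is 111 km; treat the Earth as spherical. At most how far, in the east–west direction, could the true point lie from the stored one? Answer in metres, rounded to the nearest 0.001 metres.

0.002 metres

Rounding to 7 decimal places leaves the longitude within ±5e-08° of the true value.
At latitude 63.76° a degree of longitude spans 111000 m × cos 63.76° = 111000 × 0.4421 ≈ 49076.7 m.
So at most 5e-08° × 49076.7 ≈ 0.00245383 m east–west.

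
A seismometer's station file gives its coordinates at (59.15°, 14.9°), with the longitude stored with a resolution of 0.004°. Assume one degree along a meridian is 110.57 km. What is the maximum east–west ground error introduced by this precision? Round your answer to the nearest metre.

With a 0.004° grid the true value lies within half a step, ±0.004°/2 = ±0.002°, of the stored one.
One degree of longitude at 59.15° is 110570 × cos 59.15° ≈ 110570 × 0.5128 = 56699.4 m.
Maximum E–W displacement: 0.002 × 56699.4 = 113.399 m.

113 metres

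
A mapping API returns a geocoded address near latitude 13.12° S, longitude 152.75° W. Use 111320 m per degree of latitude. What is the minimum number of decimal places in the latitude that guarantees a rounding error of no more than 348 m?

One degree of latitude covers 111320 m.
With N decimal places the half-ulp bound is 0.5·10⁻ᴺ°, or 0.5·10⁻ᴺ × 111320 m on the ground.
Need 0.5 × 111320 × 10⁻ᴺ ≤ 348 → 10⁻ᴺ ≤ 6.252e-03, so N ≥ 2.20.
N = 2 would give 557 m (too coarse); N = 3 gives 55.7 m ≤ 348 m.

3 decimal places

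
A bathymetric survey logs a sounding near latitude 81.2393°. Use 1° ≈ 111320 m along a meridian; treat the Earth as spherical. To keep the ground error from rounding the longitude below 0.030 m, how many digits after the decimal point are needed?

At 81.2393° one degree of longitude covers 111320 × cos 81.2393° ≈ 111320 × 0.1523 ≈ 16954.9 m.
N decimal places → at most half a unit in the last place, 0.5 × 10⁻ᴺ° = 16954.9/2 × 10⁻ᴺ m.
Need 0.5 × 16954.9 × 10⁻ᴺ ≤ 0.030 → 10⁻ᴺ ≤ 3.539e-06, so N ≥ 5.45.
So 6 decimal places suffice (0.00848 m); 5 would allow up to 0.0848 m.

6 decimal places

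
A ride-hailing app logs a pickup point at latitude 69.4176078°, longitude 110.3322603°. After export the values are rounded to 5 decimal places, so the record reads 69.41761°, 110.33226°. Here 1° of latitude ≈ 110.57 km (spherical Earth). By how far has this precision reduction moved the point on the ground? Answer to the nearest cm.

The latitude changed by -0.0000022° and the longitude by +0.0000003°.
North–south shift: -0.0000022 × 110570 = -0.243254 m.
East–west at this latitude: 0.0000003° × 110570 × cos 69.4176° ≈ 0.0000003 × 38871.3 = 0.0116614 m.
Hypotenuse of the two orthogonal shifts: √(0.243254² + 0.0116614²) = 0.243533 m.
That is 0.243533 m = 24.353 cm.

24 cm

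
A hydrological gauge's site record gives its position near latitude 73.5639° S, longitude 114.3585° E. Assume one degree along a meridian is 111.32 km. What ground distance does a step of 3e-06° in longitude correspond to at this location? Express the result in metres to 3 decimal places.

0.094 metres

One degree of longitude here spans 111320 × cos 73.5639° = 111320 × 0.2829 ≈ 31497.5 m; 3e-06° of that is 0.0944926 m.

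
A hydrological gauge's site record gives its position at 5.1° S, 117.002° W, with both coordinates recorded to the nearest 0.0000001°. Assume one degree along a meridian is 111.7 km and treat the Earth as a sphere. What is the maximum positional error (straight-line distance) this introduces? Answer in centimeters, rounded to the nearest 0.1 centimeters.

Rounding to 7 decimal places leaves each coordinate within ±5e-08° of the true value.
N–S: 5e-08° × 111700 m/° = 0.005585 m.
Longitude error → 5e-08 × 111700 × cos 5.1° = 5e-08 × 111700 × 0.9960 ≈ 0.00556289 m.
Worst case both components are at the extreme and orthogonal: √(0.005585² + 0.00556289²) ≈ 0.00788276 m.
That is 0.00788276 m = 0.78828 cm.

0.8 centimeters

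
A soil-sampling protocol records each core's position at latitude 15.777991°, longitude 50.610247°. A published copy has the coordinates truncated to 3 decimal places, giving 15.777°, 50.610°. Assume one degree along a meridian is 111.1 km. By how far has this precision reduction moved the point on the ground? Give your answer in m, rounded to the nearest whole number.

113 m

Δlat = 15.777991 − 15.777 = +0.000991°; Δlon = 50.610247 − 50.610 = +0.000247°.
N–S: 0.000991° × 111100 m/° = 110.1 m.
East–west at this latitude: 0.000247° × 111100 × cos 15.777° ≈ 0.000247 × 106915 = 26.4079 m.
Hypotenuse of the two orthogonal shifts: √(110.1² + 26.4079²) = 113.223 m.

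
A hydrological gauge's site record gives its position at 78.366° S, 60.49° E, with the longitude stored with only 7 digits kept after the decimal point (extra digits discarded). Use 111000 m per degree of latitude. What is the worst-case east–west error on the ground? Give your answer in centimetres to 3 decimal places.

Truncating at 7 decimal places can drop up to a full unit in the last place, so the longitude may be off by as much as 1e-07°.
At latitude 78.366° a degree of longitude spans 111000 m × cos 78.366° = 111000 × 0.2017 ≈ 22384.2 m.
East–west error: 1e-07° × 22384.2 m/° ≈ 0.00223842 m.
That is 0.00223842 m = 0.22384 cm.

0.224 centimetres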